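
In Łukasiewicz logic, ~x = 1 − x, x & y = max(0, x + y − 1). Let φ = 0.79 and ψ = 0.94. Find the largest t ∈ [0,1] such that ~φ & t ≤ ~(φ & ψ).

1.00

~φ = 1 − 0.79 = 0.21
So the left factor is ~φ = 0.21.
φ & ψ = max(0, 0.79 + 0.94 − 1) = max(0, 0.73) = 0.73
~(φ & ψ) = 1 − 0.73 = 0.27
So the right-hand bound is ~(φ & ψ) = 0.27.
The residuum of the Łukasiewicz t-norm gives the supremum: min(1, 1 − 0.21 + 0.27).
1 − 0.21 + 0.27 = 1.06, so t = min(1, 1.06) = 1.00.
Check: 0.21 & 1.00 = max(0, 0.21) = 0.21 ≤ 0.27.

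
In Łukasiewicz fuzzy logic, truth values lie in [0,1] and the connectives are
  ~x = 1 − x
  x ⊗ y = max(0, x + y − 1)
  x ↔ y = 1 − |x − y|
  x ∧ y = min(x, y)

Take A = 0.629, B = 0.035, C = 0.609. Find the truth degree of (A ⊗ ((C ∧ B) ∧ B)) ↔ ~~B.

C ∧ B = min(0.609, 0.035) = 0.035
(C ∧ B) ∧ B = min(0.035, 0.035) = 0.035
A ⊗ ((C ∧ B) ∧ B) = max(0, 0.629 + 0.035 − 1) = max(0, -0.336) = 0.000
~B = 1 − 0.035 = 0.965
~~B = 1 − 0.965 = 0.035
(A ⊗ ((C ∧ B) ∧ B)) ↔ ~~B = 1 − |0.000 − 0.035| = 1 − 0.035 = 0.965

0.965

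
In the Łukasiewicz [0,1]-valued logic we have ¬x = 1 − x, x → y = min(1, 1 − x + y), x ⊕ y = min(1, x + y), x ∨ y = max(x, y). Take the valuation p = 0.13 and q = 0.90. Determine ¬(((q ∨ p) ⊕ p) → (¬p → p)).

0.74

q ∨ p = max(0.90, 0.13) = 0.90
(q ∨ p) ⊕ p = min(1, 0.90 + 0.13) = min(1, 1.03) = 1.00
¬p = 1 − 0.13 = 0.87
¬p → p = min(1, 1 − 0.87 + 0.13) = min(1, 0.26) = 0.26
((q ∨ p) ⊕ p) → (¬p → p) = min(1, 1 − 1.00 + 0.26) = min(1, 0.26) = 0.26
¬(((q ∨ p) ⊕ p) → (¬p → p)) = 1 − 0.26 = 0.74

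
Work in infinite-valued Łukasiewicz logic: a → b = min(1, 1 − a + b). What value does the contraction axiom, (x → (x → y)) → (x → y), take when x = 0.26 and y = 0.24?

x → y = min(1, 1 − 0.26 + 0.24) = min(1, 0.98) = 0.98
x → (x → y) = min(1, 1 − 0.26 + 0.98) = min(1, 1.72) = 1.00
(x → (x → y)) → (x → y) = min(1, 1 − 1.00 + 0.98) = min(1, 0.98) = 0.98
(The value 0.98 < 1 shows this instance is not satisfied; fails in Ł∞ (the t-norm is not idempotent).)

0.98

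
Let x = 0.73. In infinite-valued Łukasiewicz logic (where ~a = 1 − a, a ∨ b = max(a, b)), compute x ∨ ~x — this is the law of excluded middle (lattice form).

~x = 1 − 0.73 = 0.27
x ∨ ~x = max(0.73, 0.27) = 0.73
(The value 0.73 < 1 shows this instance is not satisfied; not a Ł∞-tautology — its value is max(a, 1−a).)

0.73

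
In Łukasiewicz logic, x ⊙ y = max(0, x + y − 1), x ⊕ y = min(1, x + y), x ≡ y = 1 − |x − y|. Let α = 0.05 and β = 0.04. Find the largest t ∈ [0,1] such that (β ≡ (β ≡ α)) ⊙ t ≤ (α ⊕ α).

β ≡ α = 1 − |0.04 − 0.05| = 1 − 0.01 = 0.99
β ≡ (β ≡ α) = 1 − |0.04 − 0.99| = 1 − 0.95 = 0.05
So the left factor is β ≡ (β ≡ α) = 0.05.
α ⊕ α = min(1, 0.05 + 0.05) = min(1, 0.10) = 0.10
So the right-hand bound is α ⊕ α = 0.10.
The residuum of the Łukasiewicz t-norm gives the supremum: min(1, 1 − 0.05 + 0.10).
1 − 0.05 + 0.10 = 1.05, so t = min(1, 1.05) = 1.00.
Check: 0.05 ⊙ 1.00 = max(0, 0.05) = 0.05 ≤ 0.10.

1.00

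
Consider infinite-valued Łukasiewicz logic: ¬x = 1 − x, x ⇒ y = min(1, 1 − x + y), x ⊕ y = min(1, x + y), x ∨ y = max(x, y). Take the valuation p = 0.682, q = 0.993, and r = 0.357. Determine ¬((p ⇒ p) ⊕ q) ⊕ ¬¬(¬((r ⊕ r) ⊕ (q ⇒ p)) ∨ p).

0.682

p ⇒ p = min(1, 1 − 0.682 + 0.682) = min(1, 1.000) = 1.000
(p ⇒ p) ⊕ q = min(1, 1.000 + 0.993) = min(1, 1.993) = 1.000
¬((p ⇒ p) ⊕ q) = 1 − 1.000 = 0.000
r ⊕ r = min(1, 0.357 + 0.357) = min(1, 0.714) = 0.714
q ⇒ p = min(1, 1 − 0.993 + 0.682) = min(1, 0.689) = 0.689
(r ⊕ r) ⊕ (q ⇒ p) = min(1, 0.714 + 0.689) = min(1, 1.403) = 1.000
¬((r ⊕ r) ⊕ (q ⇒ p)) = 1 − 1.000 = 0.000
¬((r ⊕ r) ⊕ (q ⇒ p)) ∨ p = max(0.000, 0.682) = 0.682
¬(¬((r ⊕ r) ⊕ (q ⇒ p)) ∨ p) = 1 − 0.682 = 0.318
¬¬(¬((r ⊕ r) ⊕ (q ⇒ p)) ∨ p) = 1 − 0.318 = 0.682
¬((p ⇒ p) ⊕ q) ⊕ ¬¬(¬((r ⊕ r) ⊕ (q ⇒ p)) ∨ p) = min(1, 0.000 + 0.682) = min(1, 0.682) = 0.682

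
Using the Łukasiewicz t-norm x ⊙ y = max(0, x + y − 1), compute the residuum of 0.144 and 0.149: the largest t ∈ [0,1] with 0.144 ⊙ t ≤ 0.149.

1.000

The residuum of the Łukasiewicz t-norm gives the supremum: min(1, 1 − 0.144 + 0.149).
1 − 0.144 + 0.149 = 1.005, so t = min(1, 1.005) = 1.000.
Check: 0.144 ⊙ 1.000 = max(0, 0.144) = 0.144 ≤ 0.149.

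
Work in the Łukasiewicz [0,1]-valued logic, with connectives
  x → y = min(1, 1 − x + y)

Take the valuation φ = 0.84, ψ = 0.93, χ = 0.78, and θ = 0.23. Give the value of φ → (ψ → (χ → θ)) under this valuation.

0.68

χ → θ = min(1, 1 − 0.78 + 0.23) = min(1, 0.45) = 0.45
ψ → (χ → θ) = min(1, 1 − 0.93 + 0.45) = min(1, 0.52) = 0.52
φ → (ψ → (χ → θ)) = min(1, 1 − 0.84 + 0.52) = min(1, 0.68) = 0.68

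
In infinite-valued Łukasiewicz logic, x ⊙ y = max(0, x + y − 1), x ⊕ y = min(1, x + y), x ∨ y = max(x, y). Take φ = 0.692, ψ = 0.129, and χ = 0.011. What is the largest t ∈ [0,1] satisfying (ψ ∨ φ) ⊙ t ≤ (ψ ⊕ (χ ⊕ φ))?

ψ ∨ φ = max(0.129, 0.692) = 0.692
So the left factor is ψ ∨ φ = 0.692.
χ ⊕ φ = min(1, 0.011 + 0.692) = min(1, 0.703) = 0.703
ψ ⊕ (χ ⊕ φ) = min(1, 0.129 + 0.703) = min(1, 0.832) = 0.832
So the right-hand bound is ψ ⊕ (χ ⊕ φ) = 0.832.
The residuum of the Łukasiewicz t-norm gives the supremum: min(1, 1 − 0.692 + 0.832).
1 − 0.692 + 0.832 = 1.140, so t = min(1, 1.140) = 1.000.
Check: 0.692 ⊙ 1.000 = max(0, 0.692) = 0.692 ≤ 0.832.

1.000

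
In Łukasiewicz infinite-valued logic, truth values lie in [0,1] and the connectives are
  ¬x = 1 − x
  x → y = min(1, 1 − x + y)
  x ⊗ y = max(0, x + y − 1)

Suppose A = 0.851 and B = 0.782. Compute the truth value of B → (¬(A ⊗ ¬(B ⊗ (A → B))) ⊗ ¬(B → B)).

0.218

A → B = min(1, 1 − 0.851 + 0.782) = min(1, 0.931) = 0.931
B ⊗ (A → B) = max(0, 0.782 + 0.931 − 1) = max(0, 0.713) = 0.713
¬(B ⊗ (A → B)) = 1 − 0.713 = 0.287
A ⊗ ¬(B ⊗ (A → B)) = max(0, 0.851 + 0.287 − 1) = max(0, 0.138) = 0.138
¬(A ⊗ ¬(B ⊗ (A → B))) = 1 − 0.138 = 0.862
B → B = min(1, 1 − 0.782 + 0.782) = min(1, 1.000) = 1.000
¬(B → B) = 1 − 1.000 = 0.000
¬(A ⊗ ¬(B ⊗ (A → B))) ⊗ ¬(B → B) = max(0, 0.862 + 0.000 − 1) = max(0, -0.138) = 0.000
B → (¬(A ⊗ ¬(B ⊗ (A → B))) ⊗ ¬(B → B)) = min(1, 1 − 0.782 + 0.000) = min(1, 0.218) = 0.218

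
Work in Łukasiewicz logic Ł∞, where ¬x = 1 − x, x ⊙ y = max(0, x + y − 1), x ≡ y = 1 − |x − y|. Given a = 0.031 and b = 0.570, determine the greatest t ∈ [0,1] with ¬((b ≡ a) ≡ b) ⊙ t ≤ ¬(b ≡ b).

0.891

b ≡ a = 1 − |0.570 − 0.031| = 1 − 0.539 = 0.461
(b ≡ a) ≡ b = 1 − |0.461 − 0.570| = 1 − 0.109 = 0.891
¬((b ≡ a) ≡ b) = 1 − 0.891 = 0.109
So the left factor is ¬((b ≡ a) ≡ b) = 0.109.
b ≡ b = 1 − |0.570 − 0.570| = 1 − 0.000 = 1.000
¬(b ≡ b) = 1 − 1.000 = 0.000
So the right-hand bound is ¬(b ≡ b) = 0.000.
The residuum of the Łukasiewicz t-norm gives the supremum: min(1, 1 − 0.109 + 0.000).
1 − 0.109 + 0.000 = 0.891, so t = min(1, 0.891) = 0.891.
Check: 0.109 ⊙ 0.891 = max(0, 0.000) = 0.000 ≤ 0.000.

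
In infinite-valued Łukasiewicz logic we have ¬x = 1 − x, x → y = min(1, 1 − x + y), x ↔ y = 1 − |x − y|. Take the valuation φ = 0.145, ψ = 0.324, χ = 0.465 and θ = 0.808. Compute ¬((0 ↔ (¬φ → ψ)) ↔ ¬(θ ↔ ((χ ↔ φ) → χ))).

0.508

¬φ = 1 − 0.145 = 0.855
¬φ → ψ = min(1, 1 − 0.855 + 0.324) = min(1, 0.469) = 0.469
0 ↔ (¬φ → ψ) = 1 − |0.000 − 0.469| = 1 − 0.469 = 0.531
χ ↔ φ = 1 − |0.465 − 0.145| = 1 − 0.320 = 0.680
(χ ↔ φ) → χ = min(1, 1 − 0.680 + 0.465) = min(1, 0.785) = 0.785
θ ↔ ((χ ↔ φ) → χ) = 1 − |0.808 − 0.785| = 1 − 0.023 = 0.977
¬(θ ↔ ((χ ↔ φ) → χ)) = 1 − 0.977 = 0.023
(0 ↔ (¬φ → ψ)) ↔ ¬(θ ↔ ((χ ↔ φ) → χ)) = 1 − |0.531 − 0.023| = 1 − 0.508 = 0.492
¬((0 ↔ (¬φ → ψ)) ↔ ¬(θ ↔ ((χ ↔ φ) → χ))) = 1 − 0.492 = 0.508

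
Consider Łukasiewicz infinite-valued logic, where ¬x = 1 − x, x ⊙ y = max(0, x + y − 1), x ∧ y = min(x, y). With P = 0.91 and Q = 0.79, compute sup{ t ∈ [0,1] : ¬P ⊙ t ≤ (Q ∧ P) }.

1.00

¬P = 1 − 0.91 = 0.09
So the left factor is ¬P = 0.09.
Q ∧ P = min(0.79, 0.91) = 0.79
So the right-hand bound is Q ∧ P = 0.79.
The residuum of the Łukasiewicz t-norm gives the supremum: min(1, 1 − 0.09 + 0.79).
1 − 0.09 + 0.79 = 1.70, so t = min(1, 1.70) = 1.00.
Check: 0.09 ⊙ 1.00 = max(0, 0.09) = 0.09 ≤ 0.79.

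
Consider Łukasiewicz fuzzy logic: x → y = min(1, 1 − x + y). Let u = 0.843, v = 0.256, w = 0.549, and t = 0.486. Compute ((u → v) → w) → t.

0.486

u → v = min(1, 1 − 0.843 + 0.256) = min(1, 0.413) = 0.413
(u → v) → w = min(1, 1 − 0.413 + 0.549) = min(1, 1.136) = 1.000
((u → v) → w) → t = min(1, 1 − 1.000 + 0.486) = min(1, 0.486) = 0.486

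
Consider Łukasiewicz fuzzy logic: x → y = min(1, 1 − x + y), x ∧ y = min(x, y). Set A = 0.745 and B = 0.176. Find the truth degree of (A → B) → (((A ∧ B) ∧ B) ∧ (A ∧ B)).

0.745

A → B = min(1, 1 − 0.745 + 0.176) = min(1, 0.431) = 0.431
A ∧ B = min(0.745, 0.176) = 0.176
(A ∧ B) ∧ B = min(0.176, 0.176) = 0.176
((A ∧ B) ∧ B) ∧ (A ∧ B) = min(0.176, 0.176) = 0.176
(A → B) → (((A ∧ B) ∧ B) ∧ (A ∧ B)) = min(1, 1 − 0.431 + 0.176) = min(1, 0.745) = 0.745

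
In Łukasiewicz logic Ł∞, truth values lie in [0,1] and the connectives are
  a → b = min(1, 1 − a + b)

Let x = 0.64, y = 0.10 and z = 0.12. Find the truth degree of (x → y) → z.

0.66

x → y = min(1, 1 − 0.64 + 0.10) = min(1, 0.46) = 0.46
(x → y) → z = min(1, 1 − 0.46 + 0.12) = min(1, 0.66) = 0.66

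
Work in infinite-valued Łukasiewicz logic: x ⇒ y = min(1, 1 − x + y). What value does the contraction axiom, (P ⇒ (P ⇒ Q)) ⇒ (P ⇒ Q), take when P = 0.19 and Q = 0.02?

0.83

P ⇒ Q = min(1, 1 − 0.19 + 0.02) = min(1, 0.83) = 0.83
P ⇒ (P ⇒ Q) = min(1, 1 − 0.19 + 0.83) = min(1, 1.64) = 1.00
(P ⇒ (P ⇒ Q)) ⇒ (P ⇒ Q) = min(1, 1 − 1.00 + 0.83) = min(1, 0.83) = 0.83
(The value 0.83 < 1 shows this instance is not satisfied; fails in Ł∞ (the t-norm is not idempotent).)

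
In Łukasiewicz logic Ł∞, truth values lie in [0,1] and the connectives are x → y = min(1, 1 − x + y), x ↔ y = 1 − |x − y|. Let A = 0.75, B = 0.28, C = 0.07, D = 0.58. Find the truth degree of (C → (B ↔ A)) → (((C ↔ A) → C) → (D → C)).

B ↔ A = 1 − |0.28 − 0.75| = 1 − 0.47 = 0.53
C → (B ↔ A) = min(1, 1 − 0.07 + 0.53) = min(1, 1.46) = 1.00
C ↔ A = 1 − |0.07 − 0.75| = 1 − 0.68 = 0.32
(C ↔ A) → C = min(1, 1 − 0.32 + 0.07) = min(1, 0.75) = 0.75
D → C = min(1, 1 − 0.58 + 0.07) = min(1, 0.49) = 0.49
((C ↔ A) → C) → (D → C) = min(1, 1 − 0.75 + 0.49) = min(1, 0.74) = 0.74
(C → (B ↔ A)) → (((C ↔ A) → C) → (D → C)) = min(1, 1 − 1.00 + 0.74) = min(1, 0.74) = 0.74

0.74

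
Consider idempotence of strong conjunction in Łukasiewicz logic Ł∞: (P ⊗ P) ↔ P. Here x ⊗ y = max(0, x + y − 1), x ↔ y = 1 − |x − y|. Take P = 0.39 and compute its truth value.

0.61

P ⊗ P = max(0, 0.39 + 0.39 − 1) = max(0, -0.22) = 0.00
(P ⊗ P) ↔ P = 1 − |0.00 − 0.39| = 1 − 0.39 = 0.61
(The value 0.61 < 1 shows this instance is not satisfied; fails in Ł∞ since a ⊗ a = max(0, 2a−1) ≠ a in general.)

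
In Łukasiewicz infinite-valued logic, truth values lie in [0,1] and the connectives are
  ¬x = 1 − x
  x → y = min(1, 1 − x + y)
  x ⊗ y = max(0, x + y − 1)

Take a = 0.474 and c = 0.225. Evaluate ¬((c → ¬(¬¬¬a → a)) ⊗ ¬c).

0.398

¬a = 1 − 0.474 = 0.526
¬¬a = 1 − 0.526 = 0.474
¬¬¬a = 1 − 0.474 = 0.526
¬¬¬a → a = min(1, 1 − 0.526 + 0.474) = min(1, 0.948) = 0.948
¬(¬¬¬a → a) = 1 − 0.948 = 0.052
c → ¬(¬¬¬a → a) = min(1, 1 − 0.225 + 0.052) = min(1, 0.827) = 0.827
¬c = 1 − 0.225 = 0.775
(c → ¬(¬¬¬a → a)) ⊗ ¬c = max(0, 0.827 + 0.775 − 1) = max(0, 0.602) = 0.602
¬((c → ¬(¬¬¬a → a)) ⊗ ¬c) = 1 − 0.602 = 0.398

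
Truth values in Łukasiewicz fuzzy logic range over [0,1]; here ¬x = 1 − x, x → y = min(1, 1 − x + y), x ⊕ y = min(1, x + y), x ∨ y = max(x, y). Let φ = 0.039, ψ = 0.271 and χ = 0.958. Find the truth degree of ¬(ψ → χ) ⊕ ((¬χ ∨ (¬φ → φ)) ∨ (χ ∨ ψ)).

0.958

ψ → χ = min(1, 1 − 0.271 + 0.958) = min(1, 1.687) = 1.000
¬(ψ → χ) = 1 − 1.000 = 0.000
¬χ = 1 − 0.958 = 0.042
¬φ = 1 − 0.039 = 0.961
¬φ → φ = min(1, 1 − 0.961 + 0.039) = min(1, 0.078) = 0.078
¬χ ∨ (¬φ → φ) = max(0.042, 0.078) = 0.078
χ ∨ ψ = max(0.958, 0.271) = 0.958
(¬χ ∨ (¬φ → φ)) ∨ (χ ∨ ψ) = max(0.078, 0.958) = 0.958
¬(ψ → χ) ⊕ ((¬χ ∨ (¬φ → φ)) ∨ (χ ∨ ψ)) = min(1, 0.000 + 0.958) = min(1, 0.958) = 0.958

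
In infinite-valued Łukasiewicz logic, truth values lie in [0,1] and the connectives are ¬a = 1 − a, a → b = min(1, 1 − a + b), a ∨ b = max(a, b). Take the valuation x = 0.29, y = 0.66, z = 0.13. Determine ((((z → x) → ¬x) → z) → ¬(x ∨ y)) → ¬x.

0.79

z → x = min(1, 1 − 0.13 + 0.29) = min(1, 1.16) = 1.00
¬x = 1 − 0.29 = 0.71
(z → x) → ¬x = min(1, 1 − 1.00 + 0.71) = min(1, 0.71) = 0.71
((z → x) → ¬x) → z = min(1, 1 − 0.71 + 0.13) = min(1, 0.42) = 0.42
x ∨ y = max(0.29, 0.66) = 0.66
¬(x ∨ y) = 1 − 0.66 = 0.34
(((z → x) → ¬x) → z) → ¬(x ∨ y) = min(1, 1 − 0.42 + 0.34) = min(1, 0.92) = 0.92
((((z → x) → ¬x) → z) → ¬(x ∨ y)) → ¬x = min(1, 1 − 0.92 + 0.71) = min(1, 0.79) = 0.79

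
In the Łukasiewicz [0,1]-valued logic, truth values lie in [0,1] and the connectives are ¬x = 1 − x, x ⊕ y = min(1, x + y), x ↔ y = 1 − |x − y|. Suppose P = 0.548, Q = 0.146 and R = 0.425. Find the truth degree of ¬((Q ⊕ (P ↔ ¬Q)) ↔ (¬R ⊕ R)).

0.160

¬Q = 1 − 0.146 = 0.854
P ↔ ¬Q = 1 − |0.548 − 0.854| = 1 − 0.306 = 0.694
Q ⊕ (P ↔ ¬Q) = min(1, 0.146 + 0.694) = min(1, 0.840) = 0.840
¬R = 1 − 0.425 = 0.575
¬R ⊕ R = min(1, 0.575 + 0.425) = min(1, 1.000) = 1.000
(Q ⊕ (P ↔ ¬Q)) ↔ (¬R ⊕ R) = 1 − |0.840 − 1.000| = 1 − 0.160 = 0.840
¬((Q ⊕ (P ↔ ¬Q)) ↔ (¬R ⊕ R)) = 1 − 0.840 = 0.160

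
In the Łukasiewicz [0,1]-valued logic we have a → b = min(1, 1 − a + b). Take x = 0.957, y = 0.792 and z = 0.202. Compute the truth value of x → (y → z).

0.453

y → z = min(1, 1 − 0.792 + 0.202) = min(1, 0.410) = 0.410
x → (y → z) = min(1, 1 − 0.957 + 0.410) = min(1, 0.453) = 0.453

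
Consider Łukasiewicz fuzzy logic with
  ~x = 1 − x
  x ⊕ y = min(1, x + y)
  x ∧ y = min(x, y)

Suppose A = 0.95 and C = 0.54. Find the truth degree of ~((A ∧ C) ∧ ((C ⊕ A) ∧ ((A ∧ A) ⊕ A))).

A ∧ C = min(0.95, 0.54) = 0.54
C ⊕ A = min(1, 0.54 + 0.95) = min(1, 1.49) = 1.00
A ∧ A = min(0.95, 0.95) = 0.95
(A ∧ A) ⊕ A = min(1, 0.95 + 0.95) = min(1, 1.90) = 1.00
(C ⊕ A) ∧ ((A ∧ A) ⊕ A) = min(1.00, 1.00) = 1.00
(A ∧ C) ∧ ((C ⊕ A) ∧ ((A ∧ A) ⊕ A)) = min(0.54, 1.00) = 0.54
~((A ∧ C) ∧ ((C ⊕ A) ∧ ((A ∧ A) ⊕ A))) = 1 − 0.54 = 0.46

0.46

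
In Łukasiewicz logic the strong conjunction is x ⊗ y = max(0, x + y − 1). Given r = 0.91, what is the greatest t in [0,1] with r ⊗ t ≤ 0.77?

0.86

The residuum of the Łukasiewicz t-norm gives the supremum: min(1, 1 − 0.91 + 0.77).
1 − 0.91 + 0.77 = 0.86, so t = min(1, 0.86) = 0.86.
Check: 0.91 ⊗ 0.86 = max(0, 0.77) = 0.77 ≤ 0.77.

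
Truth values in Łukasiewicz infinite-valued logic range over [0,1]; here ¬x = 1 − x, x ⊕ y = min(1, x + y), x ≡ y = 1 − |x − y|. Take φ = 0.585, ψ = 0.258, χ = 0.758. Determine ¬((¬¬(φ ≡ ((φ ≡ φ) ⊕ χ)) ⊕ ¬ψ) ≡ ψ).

φ ≡ φ = 1 − |0.585 − 0.585| = 1 − 0.000 = 1.000
(φ ≡ φ) ⊕ χ = min(1, 1.000 + 0.758) = min(1, 1.758) = 1.000
φ ≡ ((φ ≡ φ) ⊕ χ) = 1 − |0.585 − 1.000| = 1 − 0.415 = 0.585
¬(φ ≡ ((φ ≡ φ) ⊕ χ)) = 1 − 0.585 = 0.415
¬¬(φ ≡ ((φ ≡ φ) ⊕ χ)) = 1 − 0.415 = 0.585
¬ψ = 1 − 0.258 = 0.742
¬¬(φ ≡ ((φ ≡ φ) ⊕ χ)) ⊕ ¬ψ = min(1, 0.585 + 0.742) = min(1, 1.327) = 1.000
(¬¬(φ ≡ ((φ ≡ φ) ⊕ χ)) ⊕ ¬ψ) ≡ ψ = 1 − |1.000 − 0.258| = 1 − 0.742 = 0.258
¬((¬¬(φ ≡ ((φ ≡ φ) ⊕ χ)) ⊕ ¬ψ) ≡ ψ) = 1 − 0.258 = 0.742

0.742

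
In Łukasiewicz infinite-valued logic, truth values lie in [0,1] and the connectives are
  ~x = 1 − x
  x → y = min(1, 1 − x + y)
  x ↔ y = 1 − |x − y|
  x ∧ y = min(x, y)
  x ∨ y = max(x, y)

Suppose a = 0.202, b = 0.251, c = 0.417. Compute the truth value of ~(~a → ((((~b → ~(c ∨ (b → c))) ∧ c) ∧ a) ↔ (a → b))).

0.596

~a = 1 − 0.202 = 0.798
~b = 1 − 0.251 = 0.749
b → c = min(1, 1 − 0.251 + 0.417) = min(1, 1.166) = 1.000
c ∨ (b → c) = max(0.417, 1.000) = 1.000
~(c ∨ (b → c)) = 1 − 1.000 = 0.000
~b → ~(c ∨ (b → c)) = min(1, 1 − 0.749 + 0.000) = min(1, 0.251) = 0.251
(~b → ~(c ∨ (b → c))) ∧ c = min(0.251, 0.417) = 0.251
((~b → ~(c ∨ (b → c))) ∧ c) ∧ a = min(0.251, 0.202) = 0.202
a → b = min(1, 1 − 0.202 + 0.251) = min(1, 1.049) = 1.000
(((~b → ~(c ∨ (b → c))) ∧ c) ∧ a) ↔ (a → b) = 1 − |0.202 − 1.000| = 1 − 0.798 = 0.202
~a → ((((~b → ~(c ∨ (b → c))) ∧ c) ∧ a) ↔ (a → b)) = min(1, 1 − 0.798 + 0.202) = min(1, 0.404) = 0.404
~(~a → ((((~b → ~(c ∨ (b → c))) ∧ c) ∧ a) ↔ (a → b))) = 1 − 0.404 = 0.596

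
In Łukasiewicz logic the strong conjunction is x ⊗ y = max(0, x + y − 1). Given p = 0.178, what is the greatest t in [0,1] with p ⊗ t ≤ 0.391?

The residuum of the Łukasiewicz t-norm gives the supremum: min(1, 1 − 0.178 + 0.391).
1 − 0.178 + 0.391 = 1.213, so t = min(1, 1.213) = 1.000.
Check: 0.178 ⊗ 1.000 = max(0, 0.178) = 0.178 ≤ 0.391.

1.000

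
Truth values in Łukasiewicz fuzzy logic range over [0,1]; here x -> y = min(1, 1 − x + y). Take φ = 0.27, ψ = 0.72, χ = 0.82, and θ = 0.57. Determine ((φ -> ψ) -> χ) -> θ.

0.75

φ -> ψ = min(1, 1 − 0.27 + 0.72) = min(1, 1.45) = 1.00
(φ -> ψ) -> χ = min(1, 1 − 1.00 + 0.82) = min(1, 0.82) = 0.82
((φ -> ψ) -> χ) -> θ = min(1, 1 − 0.82 + 0.57) = min(1, 0.75) = 0.75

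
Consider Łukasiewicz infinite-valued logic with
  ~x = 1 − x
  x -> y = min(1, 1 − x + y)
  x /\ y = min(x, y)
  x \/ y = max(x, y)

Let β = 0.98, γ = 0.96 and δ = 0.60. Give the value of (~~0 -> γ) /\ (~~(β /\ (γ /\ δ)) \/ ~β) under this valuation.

0.60

~0 = 1 − 0.00 = 1.00
~~0 = 1 − 1.00 = 0.00
~~0 -> γ = min(1, 1 − 0.00 + 0.96) = min(1, 1.96) = 1.00
γ /\ δ = min(0.96, 0.60) = 0.60
β /\ (γ /\ δ) = min(0.98, 0.60) = 0.60
~(β /\ (γ /\ δ)) = 1 − 0.60 = 0.40
~~(β /\ (γ /\ δ)) = 1 − 0.40 = 0.60
~β = 1 − 0.98 = 0.02
~~(β /\ (γ /\ δ)) \/ ~β = max(0.60, 0.02) = 0.60
(~~0 -> γ) /\ (~~(β /\ (γ /\ δ)) \/ ~β) = min(1.00, 0.60) = 0.60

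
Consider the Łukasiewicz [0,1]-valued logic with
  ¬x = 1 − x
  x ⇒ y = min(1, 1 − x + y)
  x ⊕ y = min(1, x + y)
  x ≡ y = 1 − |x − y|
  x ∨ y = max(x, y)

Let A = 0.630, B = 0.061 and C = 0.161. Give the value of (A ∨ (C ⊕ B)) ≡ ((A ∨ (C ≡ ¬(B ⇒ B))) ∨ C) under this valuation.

0.791

C ⊕ B = min(1, 0.161 + 0.061) = min(1, 0.222) = 0.222
A ∨ (C ⊕ B) = max(0.630, 0.222) = 0.630
B ⇒ B = min(1, 1 − 0.061 + 0.061) = min(1, 1.000) = 1.000
¬(B ⇒ B) = 1 − 1.000 = 0.000
C ≡ ¬(B ⇒ B) = 1 − |0.161 − 0.000| = 1 − 0.161 = 0.839
A ∨ (C ≡ ¬(B ⇒ B)) = max(0.630, 0.839) = 0.839
(A ∨ (C ≡ ¬(B ⇒ B))) ∨ C = max(0.839, 0.161) = 0.839
(A ∨ (C ⊕ B)) ≡ ((A ∨ (C ≡ ¬(B ⇒ B))) ∨ C) = 1 − |0.630 − 0.839| = 1 − 0.209 = 0.791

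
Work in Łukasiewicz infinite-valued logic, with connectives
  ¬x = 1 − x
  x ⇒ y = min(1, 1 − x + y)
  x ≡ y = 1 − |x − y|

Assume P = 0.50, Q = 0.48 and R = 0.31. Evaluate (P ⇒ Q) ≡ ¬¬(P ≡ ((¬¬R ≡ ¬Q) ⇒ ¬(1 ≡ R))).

0.62

P ⇒ Q = min(1, 1 − 0.50 + 0.48) = min(1, 0.98) = 0.98
¬R = 1 − 0.31 = 0.69
¬¬R = 1 − 0.69 = 0.31
¬Q = 1 − 0.48 = 0.52
¬¬R ≡ ¬Q = 1 − |0.31 − 0.52| = 1 − 0.21 = 0.79
1 ≡ R = 1 − |1.00 − 0.31| = 1 − 0.69 = 0.31
¬(1 ≡ R) = 1 − 0.31 = 0.69
(¬¬R ≡ ¬Q) ⇒ ¬(1 ≡ R) = min(1, 1 − 0.79 + 0.69) = min(1, 0.90) = 0.90
P ≡ ((¬¬R ≡ ¬Q) ⇒ ¬(1 ≡ R)) = 1 − |0.50 − 0.90| = 1 − 0.40 = 0.60
¬(P ≡ ((¬¬R ≡ ¬Q) ⇒ ¬(1 ≡ R))) = 1 − 0.60 = 0.40
¬¬(P ≡ ((¬¬R ≡ ¬Q) ⇒ ¬(1 ≡ R))) = 1 − 0.40 = 0.60
(P ⇒ Q) ≡ ¬¬(P ≡ ((¬¬R ≡ ¬Q) ⇒ ¬(1 ≡ R))) = 1 − |0.98 − 0.60| = 1 − 0.38 = 0.62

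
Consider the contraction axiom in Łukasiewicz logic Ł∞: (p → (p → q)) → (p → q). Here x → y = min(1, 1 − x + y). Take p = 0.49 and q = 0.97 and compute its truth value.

p → q = min(1, 1 − 0.49 + 0.97) = min(1, 1.48) = 1.00
p → (p → q) = min(1, 1 − 0.49 + 1.00) = min(1, 1.51) = 1.00
(p → (p → q)) → (p → q) = min(1, 1 − 1.00 + 1.00) = min(1, 1.00) = 1.00

1.00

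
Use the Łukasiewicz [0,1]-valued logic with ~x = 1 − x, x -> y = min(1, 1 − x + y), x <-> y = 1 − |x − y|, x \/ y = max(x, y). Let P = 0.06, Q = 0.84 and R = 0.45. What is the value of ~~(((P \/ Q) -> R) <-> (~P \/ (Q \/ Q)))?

P \/ Q = max(0.06, 0.84) = 0.84
(P \/ Q) -> R = min(1, 1 − 0.84 + 0.45) = min(1, 0.61) = 0.61
~P = 1 − 0.06 = 0.94
Q \/ Q = max(0.84, 0.84) = 0.84
~P \/ (Q \/ Q) = max(0.94, 0.84) = 0.94
((P \/ Q) -> R) <-> (~P \/ (Q \/ Q)) = 1 − |0.61 − 0.94| = 1 − 0.33 = 0.67
~(((P \/ Q) -> R) <-> (~P \/ (Q \/ Q))) = 1 − 0.67 = 0.33
~~(((P \/ Q) -> R) <-> (~P \/ (Q \/ Q))) = 1 − 0.33 = 0.67

0.67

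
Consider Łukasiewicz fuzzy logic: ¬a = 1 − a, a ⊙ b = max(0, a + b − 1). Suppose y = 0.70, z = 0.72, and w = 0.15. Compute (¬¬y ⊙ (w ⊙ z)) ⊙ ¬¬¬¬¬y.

¬y = 1 − 0.70 = 0.30
¬¬y = 1 − 0.30 = 0.70
w ⊙ z = max(0, 0.15 + 0.72 − 1) = max(0, -0.13) = 0.00
¬¬y ⊙ (w ⊙ z) = max(0, 0.70 + 0.00 − 1) = max(0, -0.30) = 0.00
¬¬¬y = 1 − 0.70 = 0.30
¬¬¬¬y = 1 − 0.30 = 0.70
¬¬¬¬¬y = 1 − 0.70 = 0.30
(¬¬y ⊙ (w ⊙ z)) ⊙ ¬¬¬¬¬y = max(0, 0.00 + 0.30 − 1) = max(0, -0.70) = 0.00

0.00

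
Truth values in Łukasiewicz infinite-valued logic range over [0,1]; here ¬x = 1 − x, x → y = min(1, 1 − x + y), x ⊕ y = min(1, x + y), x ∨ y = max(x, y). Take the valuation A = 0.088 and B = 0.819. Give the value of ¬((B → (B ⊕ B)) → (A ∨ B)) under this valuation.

B ⊕ B = min(1, 0.819 + 0.819) = min(1, 1.638) = 1.000
B → (B ⊕ B) = min(1, 1 − 0.819 + 1.000) = min(1, 1.181) = 1.000
A ∨ B = max(0.088, 0.819) = 0.819
(B → (B ⊕ B)) → (A ∨ B) = min(1, 1 − 1.000 + 0.819) = min(1, 0.819) = 0.819
¬((B → (B ⊕ B)) → (A ∨ B)) = 1 − 0.819 = 0.181

0.181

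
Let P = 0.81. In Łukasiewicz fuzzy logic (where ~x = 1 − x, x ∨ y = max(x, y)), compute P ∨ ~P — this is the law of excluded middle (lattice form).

0.81

~P = 1 − 0.81 = 0.19
P ∨ ~P = max(0.81, 0.19) = 0.81
(The value 0.81 < 1 shows this instance is not satisfied; not a Ł∞-tautology — its value is max(a, 1−a).)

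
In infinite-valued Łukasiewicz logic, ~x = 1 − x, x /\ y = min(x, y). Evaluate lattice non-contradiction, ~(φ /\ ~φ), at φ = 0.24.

0.76

~φ = 1 − 0.24 = 0.76
φ /\ ~φ = min(0.24, 0.76) = 0.24
~(φ /\ ~φ) = 1 − 0.24 = 0.76
(The value 0.76 < 1 shows this instance is not satisfied; not a Ł∞-tautology — its value is 1 − min(a, 1−a).)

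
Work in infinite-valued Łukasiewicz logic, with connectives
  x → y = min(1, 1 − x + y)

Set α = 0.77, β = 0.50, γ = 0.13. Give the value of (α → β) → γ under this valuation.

α → β = min(1, 1 − 0.77 + 0.50) = min(1, 0.73) = 0.73
(α → β) → γ = min(1, 1 − 0.73 + 0.13) = min(1, 0.40) = 0.40

0.40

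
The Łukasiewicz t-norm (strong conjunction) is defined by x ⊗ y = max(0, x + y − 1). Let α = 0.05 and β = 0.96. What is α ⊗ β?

0.01

α ⊗ β = max(0, 0.05 + 0.96 − 1) = max(0, 0.01) = 0.01
For comparison, the Gödel (minimum) t-norm min(x, y) would give 0.05.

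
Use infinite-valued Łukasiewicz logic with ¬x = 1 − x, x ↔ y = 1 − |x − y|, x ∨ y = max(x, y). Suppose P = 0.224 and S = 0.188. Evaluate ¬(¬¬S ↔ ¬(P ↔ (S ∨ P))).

¬S = 1 − 0.188 = 0.812
¬¬S = 1 − 0.812 = 0.188
S ∨ P = max(0.188, 0.224) = 0.224
P ↔ (S ∨ P) = 1 − |0.224 − 0.224| = 1 − 0.000 = 1.000
¬(P ↔ (S ∨ P)) = 1 − 1.000 = 0.000
¬¬S ↔ ¬(P ↔ (S ∨ P)) = 1 − |0.188 − 0.000| = 1 − 0.188 = 0.812
¬(¬¬S ↔ ¬(P ↔ (S ∨ P))) = 1 − 0.812 = 0.188

0.188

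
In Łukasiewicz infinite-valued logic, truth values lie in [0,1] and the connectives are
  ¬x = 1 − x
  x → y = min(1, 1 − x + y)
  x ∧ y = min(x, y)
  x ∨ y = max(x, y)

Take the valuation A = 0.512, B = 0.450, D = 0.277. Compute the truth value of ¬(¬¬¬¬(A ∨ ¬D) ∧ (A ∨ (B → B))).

¬D = 1 − 0.277 = 0.723
A ∨ ¬D = max(0.512, 0.723) = 0.723
¬(A ∨ ¬D) = 1 − 0.723 = 0.277
¬¬(A ∨ ¬D) = 1 − 0.277 = 0.723
¬¬¬(A ∨ ¬D) = 1 − 0.723 = 0.277
¬¬¬¬(A ∨ ¬D) = 1 − 0.277 = 0.723
B → B = min(1, 1 − 0.450 + 0.450) = min(1, 1.000) = 1.000
A ∨ (B → B) = max(0.512, 1.000) = 1.000
¬¬¬¬(A ∨ ¬D) ∧ (A ∨ (B → B)) = min(0.723, 1.000) = 0.723
¬(¬¬¬¬(A ∨ ¬D) ∧ (A ∨ (B → B))) = 1 − 0.723 = 0.277

0.277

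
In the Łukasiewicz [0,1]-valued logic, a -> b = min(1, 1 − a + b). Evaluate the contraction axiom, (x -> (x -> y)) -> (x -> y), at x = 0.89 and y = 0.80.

0.91

x -> y = min(1, 1 − 0.89 + 0.80) = min(1, 0.91) = 0.91
x -> (x -> y) = min(1, 1 − 0.89 + 0.91) = min(1, 1.02) = 1.00
(x -> (x -> y)) -> (x -> y) = min(1, 1 − 1.00 + 0.91) = min(1, 0.91) = 0.91
(The value 0.91 < 1 shows this instance is not satisfied; fails in Ł∞ (the t-norm is not idempotent).)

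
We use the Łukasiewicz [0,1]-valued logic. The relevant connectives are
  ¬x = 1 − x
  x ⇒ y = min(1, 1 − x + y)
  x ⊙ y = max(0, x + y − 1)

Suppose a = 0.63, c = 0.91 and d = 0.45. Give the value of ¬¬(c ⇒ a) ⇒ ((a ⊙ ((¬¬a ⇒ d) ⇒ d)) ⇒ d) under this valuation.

c ⇒ a = min(1, 1 − 0.91 + 0.63) = min(1, 0.72) = 0.72
¬(c ⇒ a) = 1 − 0.72 = 0.28
¬¬(c ⇒ a) = 1 − 0.28 = 0.72
¬a = 1 − 0.63 = 0.37
¬¬a = 1 − 0.37 = 0.63
¬¬a ⇒ d = min(1, 1 − 0.63 + 0.45) = min(1, 0.82) = 0.82
(¬¬a ⇒ d) ⇒ d = min(1, 1 − 0.82 + 0.45) = min(1, 0.63) = 0.63
a ⊙ ((¬¬a ⇒ d) ⇒ d) = max(0, 0.63 + 0.63 − 1) = max(0, 0.26) = 0.26
(a ⊙ ((¬¬a ⇒ d) ⇒ d)) ⇒ d = min(1, 1 − 0.26 + 0.45) = min(1, 1.19) = 1.00
¬¬(c ⇒ a) ⇒ ((a ⊙ ((¬¬a ⇒ d) ⇒ d)) ⇒ d) = min(1, 1 − 0.72 + 1.00) = min(1, 1.28) = 1.00

1.00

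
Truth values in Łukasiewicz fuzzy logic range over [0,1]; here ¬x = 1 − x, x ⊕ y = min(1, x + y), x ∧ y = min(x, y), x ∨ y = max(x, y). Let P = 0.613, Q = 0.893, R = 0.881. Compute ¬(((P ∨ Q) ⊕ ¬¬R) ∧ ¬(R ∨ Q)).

0.893

P ∨ Q = max(0.613, 0.893) = 0.893
¬R = 1 − 0.881 = 0.119
¬¬R = 1 − 0.119 = 0.881
(P ∨ Q) ⊕ ¬¬R = min(1, 0.893 + 0.881) = min(1, 1.774) = 1.000
R ∨ Q = max(0.881, 0.893) = 0.893
¬(R ∨ Q) = 1 − 0.893 = 0.107
((P ∨ Q) ⊕ ¬¬R) ∧ ¬(R ∨ Q) = min(1.000, 0.107) = 0.107
¬(((P ∨ Q) ⊕ ¬¬R) ∧ ¬(R ∨ Q)) = 1 − 0.107 = 0.893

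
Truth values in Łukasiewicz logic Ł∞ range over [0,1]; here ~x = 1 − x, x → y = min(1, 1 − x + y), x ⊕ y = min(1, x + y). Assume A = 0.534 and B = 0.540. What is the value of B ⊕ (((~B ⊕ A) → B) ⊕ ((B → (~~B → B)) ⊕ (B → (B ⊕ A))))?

1.000

~B = 1 − 0.540 = 0.460
~B ⊕ A = min(1, 0.460 + 0.534) = min(1, 0.994) = 0.994
(~B ⊕ A) → B = min(1, 1 − 0.994 + 0.540) = min(1, 0.546) = 0.546
~~B = 1 − 0.460 = 0.540
~~B → B = min(1, 1 − 0.540 + 0.540) = min(1, 1.000) = 1.000
B → (~~B → B) = min(1, 1 − 0.540 + 1.000) = min(1, 1.460) = 1.000
B ⊕ A = min(1, 0.540 + 0.534) = min(1, 1.074) = 1.000
B → (B ⊕ A) = min(1, 1 − 0.540 + 1.000) = min(1, 1.460) = 1.000
(B → (~~B → B)) ⊕ (B → (B ⊕ A)) = min(1, 1.000 + 1.000) = min(1, 2.000) = 1.000
((~B ⊕ A) → B) ⊕ ((B → (~~B → B)) ⊕ (B → (B ⊕ A))) = min(1, 0.546 + 1.000) = min(1, 1.546) = 1.000
B ⊕ (((~B ⊕ A) → B) ⊕ ((B → (~~B → B)) ⊕ (B → (B ⊕ A)))) = min(1, 0.540 + 1.000) = min(1, 1.540) = 1.000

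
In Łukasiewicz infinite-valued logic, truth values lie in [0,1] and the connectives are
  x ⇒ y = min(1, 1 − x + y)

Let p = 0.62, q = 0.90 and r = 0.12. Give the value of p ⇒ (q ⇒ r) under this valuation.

q ⇒ r = min(1, 1 − 0.90 + 0.12) = min(1, 0.22) = 0.22
p ⇒ (q ⇒ r) = min(1, 1 − 0.62 + 0.22) = min(1, 0.60) = 0.60

0.60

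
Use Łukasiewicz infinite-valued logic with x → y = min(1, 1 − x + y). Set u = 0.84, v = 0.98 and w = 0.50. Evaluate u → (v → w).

0.68

v → w = min(1, 1 − 0.98 + 0.50) = min(1, 0.52) = 0.52
u → (v → w) = min(1, 1 − 0.84 + 0.52) = min(1, 0.68) = 0.68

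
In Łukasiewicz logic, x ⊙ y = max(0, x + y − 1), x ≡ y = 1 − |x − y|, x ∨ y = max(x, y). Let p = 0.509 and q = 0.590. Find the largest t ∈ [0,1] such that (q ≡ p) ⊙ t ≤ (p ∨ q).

q ≡ p = 1 − |0.590 − 0.509| = 1 − 0.081 = 0.919
So the left factor is q ≡ p = 0.919.
p ∨ q = max(0.509, 0.590) = 0.590
So the right-hand bound is p ∨ q = 0.590.
The residuum of the Łukasiewicz t-norm gives the supremum: min(1, 1 − 0.919 + 0.590).
1 − 0.919 + 0.590 = 0.671, so t = min(1, 0.671) = 0.671.
Check: 0.919 ⊙ 0.671 = max(0, 0.590) = 0.590 ≤ 0.590.

0.671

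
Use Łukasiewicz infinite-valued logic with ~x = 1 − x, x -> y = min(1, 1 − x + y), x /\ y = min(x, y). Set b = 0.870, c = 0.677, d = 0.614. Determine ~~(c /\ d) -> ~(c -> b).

c /\ d = min(0.677, 0.614) = 0.614
~(c /\ d) = 1 − 0.614 = 0.386
~~(c /\ d) = 1 − 0.386 = 0.614
c -> b = min(1, 1 − 0.677 + 0.870) = min(1, 1.193) = 1.000
~(c -> b) = 1 − 1.000 = 0.000
~~(c /\ d) -> ~(c -> b) = min(1, 1 − 0.614 + 0.000) = min(1, 0.386) = 0.386

0.386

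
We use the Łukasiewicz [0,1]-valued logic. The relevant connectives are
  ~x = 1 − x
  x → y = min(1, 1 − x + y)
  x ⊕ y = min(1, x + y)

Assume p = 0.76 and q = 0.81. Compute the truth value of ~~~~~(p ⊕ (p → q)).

0.00

p → q = min(1, 1 − 0.76 + 0.81) = min(1, 1.05) = 1.00
p ⊕ (p → q) = min(1, 0.76 + 1.00) = min(1, 1.76) = 1.00
~(p ⊕ (p → q)) = 1 − 1.00 = 0.00
~~(p ⊕ (p → q)) = 1 − 0.00 = 1.00
~~~(p ⊕ (p → q)) = 1 − 1.00 = 0.00
~~~~(p ⊕ (p → q)) = 1 − 0.00 = 1.00
~~~~~(p ⊕ (p → q)) = 1 − 1.00 = 0.00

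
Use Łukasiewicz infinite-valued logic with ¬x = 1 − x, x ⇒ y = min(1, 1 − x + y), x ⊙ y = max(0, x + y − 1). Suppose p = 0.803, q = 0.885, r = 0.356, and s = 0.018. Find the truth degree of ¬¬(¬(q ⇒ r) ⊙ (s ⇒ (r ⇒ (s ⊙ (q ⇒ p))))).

q ⇒ r = min(1, 1 − 0.885 + 0.356) = min(1, 0.471) = 0.471
¬(q ⇒ r) = 1 − 0.471 = 0.529
q ⇒ p = min(1, 1 − 0.885 + 0.803) = min(1, 0.918) = 0.918
s ⊙ (q ⇒ p) = max(0, 0.018 + 0.918 − 1) = max(0, -0.064) = 0.000
r ⇒ (s ⊙ (q ⇒ p)) = min(1, 1 − 0.356 + 0.000) = min(1, 0.644) = 0.644
s ⇒ (r ⇒ (s ⊙ (q ⇒ p))) = min(1, 1 − 0.018 + 0.644) = min(1, 1.626) = 1.000
¬(q ⇒ r) ⊙ (s ⇒ (r ⇒ (s ⊙ (q ⇒ p)))) = max(0, 0.529 + 1.000 − 1) = max(0, 0.529) = 0.529
¬(¬(q ⇒ r) ⊙ (s ⇒ (r ⇒ (s ⊙ (q ⇒ p))))) = 1 − 0.529 = 0.471
¬¬(¬(q ⇒ r) ⊙ (s ⇒ (r ⇒ (s ⊙ (q ⇒ p))))) = 1 − 0.471 = 0.529

0.529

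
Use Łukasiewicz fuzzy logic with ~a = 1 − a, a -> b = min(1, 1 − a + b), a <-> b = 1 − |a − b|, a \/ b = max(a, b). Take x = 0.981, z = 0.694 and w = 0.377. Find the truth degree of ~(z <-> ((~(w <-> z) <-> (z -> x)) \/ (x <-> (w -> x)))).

0.287

w <-> z = 1 − |0.377 − 0.694| = 1 − 0.317 = 0.683
~(w <-> z) = 1 − 0.683 = 0.317
z -> x = min(1, 1 − 0.694 + 0.981) = min(1, 1.287) = 1.000
~(w <-> z) <-> (z -> x) = 1 − |0.317 − 1.000| = 1 − 0.683 = 0.317
w -> x = min(1, 1 − 0.377 + 0.981) = min(1, 1.604) = 1.000
x <-> (w -> x) = 1 − |0.981 − 1.000| = 1 − 0.019 = 0.981
(~(w <-> z) <-> (z -> x)) \/ (x <-> (w -> x)) = max(0.317, 0.981) = 0.981
z <-> ((~(w <-> z) <-> (z -> x)) \/ (x <-> (w -> x))) = 1 − |0.694 − 0.981| = 1 − 0.287 = 0.713
~(z <-> ((~(w <-> z) <-> (z -> x)) \/ (x <-> (w -> x)))) = 1 − 0.713 = 0.287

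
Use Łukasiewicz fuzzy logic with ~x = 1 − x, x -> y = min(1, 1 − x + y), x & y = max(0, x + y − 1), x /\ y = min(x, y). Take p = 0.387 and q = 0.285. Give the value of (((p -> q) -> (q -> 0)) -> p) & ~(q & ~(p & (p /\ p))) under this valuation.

0.285

p -> q = min(1, 1 − 0.387 + 0.285) = min(1, 0.898) = 0.898
q -> 0 = min(1, 1 − 0.285 + 0.000) = min(1, 0.715) = 0.715
(p -> q) -> (q -> 0) = min(1, 1 − 0.898 + 0.715) = min(1, 0.817) = 0.817
((p -> q) -> (q -> 0)) -> p = min(1, 1 − 0.817 + 0.387) = min(1, 0.570) = 0.570
p /\ p = min(0.387, 0.387) = 0.387
p & (p /\ p) = max(0, 0.387 + 0.387 − 1) = max(0, -0.226) = 0.000
~(p & (p /\ p)) = 1 − 0.000 = 1.000
q & ~(p & (p /\ p)) = max(0, 0.285 + 1.000 − 1) = max(0, 0.285) = 0.285
~(q & ~(p & (p /\ p))) = 1 − 0.285 = 0.715
(((p -> q) -> (q -> 0)) -> p) & ~(q & ~(p & (p /\ p))) = max(0, 0.570 + 0.715 − 1) = max(0, 0.285) = 0.285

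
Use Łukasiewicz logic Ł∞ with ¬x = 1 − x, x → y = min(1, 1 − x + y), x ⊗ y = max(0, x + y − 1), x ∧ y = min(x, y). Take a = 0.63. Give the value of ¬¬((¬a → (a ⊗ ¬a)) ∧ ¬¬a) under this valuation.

¬a = 1 − 0.63 = 0.37
a ⊗ ¬a = max(0, 0.63 + 0.37 − 1) = max(0, 0.00) = 0.00
¬a → (a ⊗ ¬a) = min(1, 1 − 0.37 + 0.00) = min(1, 0.63) = 0.63
¬¬a = 1 − 0.37 = 0.63
(¬a → (a ⊗ ¬a)) ∧ ¬¬a = min(0.63, 0.63) = 0.63
¬((¬a → (a ⊗ ¬a)) ∧ ¬¬a) = 1 − 0.63 = 0.37
¬¬((¬a → (a ⊗ ¬a)) ∧ ¬¬a) = 1 − 0.37 = 0.63

0.63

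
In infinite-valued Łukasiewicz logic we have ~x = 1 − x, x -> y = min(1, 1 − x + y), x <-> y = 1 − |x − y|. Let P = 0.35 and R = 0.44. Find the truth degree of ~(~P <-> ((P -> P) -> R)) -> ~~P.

1.00

~P = 1 − 0.35 = 0.65
P -> P = min(1, 1 − 0.35 + 0.35) = min(1, 1.00) = 1.00
(P -> P) -> R = min(1, 1 − 1.00 + 0.44) = min(1, 0.44) = 0.44
~P <-> ((P -> P) -> R) = 1 − |0.65 − 0.44| = 1 − 0.21 = 0.79
~(~P <-> ((P -> P) -> R)) = 1 − 0.79 = 0.21
~~P = 1 − 0.65 = 0.35
~(~P <-> ((P -> P) -> R)) -> ~~P = min(1, 1 − 0.21 + 0.35) = min(1, 1.14) = 1.00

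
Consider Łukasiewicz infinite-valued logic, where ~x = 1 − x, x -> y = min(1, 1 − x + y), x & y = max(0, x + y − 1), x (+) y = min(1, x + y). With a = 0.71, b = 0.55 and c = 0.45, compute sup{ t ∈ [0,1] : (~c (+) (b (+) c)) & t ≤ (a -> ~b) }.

~c = 1 − 0.45 = 0.55
b (+) c = min(1, 0.55 + 0.45) = min(1, 1.00) = 1.00
~c (+) (b (+) c) = min(1, 0.55 + 1.00) = min(1, 1.55) = 1.00
So the left factor is ~c (+) (b (+) c) = 1.00.
~b = 1 − 0.55 = 0.45
a -> ~b = min(1, 1 − 0.71 + 0.45) = min(1, 0.74) = 0.74
So the right-hand bound is a -> ~b = 0.74.
The residuum of the Łukasiewicz t-norm gives the supremum: min(1, 1 − 1.00 + 0.74).
1 − 1.00 + 0.74 = 0.74, so t = min(1, 0.74) = 0.74.
Check: 1.00 & 0.74 = max(0, 0.74) = 0.74 ≤ 0.74.

0.74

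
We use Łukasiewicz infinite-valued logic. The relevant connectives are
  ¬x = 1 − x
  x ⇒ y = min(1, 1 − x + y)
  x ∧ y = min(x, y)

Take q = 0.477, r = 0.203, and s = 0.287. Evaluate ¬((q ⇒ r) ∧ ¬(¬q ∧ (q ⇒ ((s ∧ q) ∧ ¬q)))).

0.523

q ⇒ r = min(1, 1 − 0.477 + 0.203) = min(1, 0.726) = 0.726
¬q = 1 − 0.477 = 0.523
s ∧ q = min(0.287, 0.477) = 0.287
(s ∧ q) ∧ ¬q = min(0.287, 0.523) = 0.287
q ⇒ ((s ∧ q) ∧ ¬q) = min(1, 1 − 0.477 + 0.287) = min(1, 0.810) = 0.810
¬q ∧ (q ⇒ ((s ∧ q) ∧ ¬q)) = min(0.523, 0.810) = 0.523
¬(¬q ∧ (q ⇒ ((s ∧ q) ∧ ¬q))) = 1 − 0.523 = 0.477
(q ⇒ r) ∧ ¬(¬q ∧ (q ⇒ ((s ∧ q) ∧ ¬q))) = min(0.726, 0.477) = 0.477
¬((q ⇒ r) ∧ ¬(¬q ∧ (q ⇒ ((s ∧ q) ∧ ¬q)))) = 1 − 0.477 = 0.523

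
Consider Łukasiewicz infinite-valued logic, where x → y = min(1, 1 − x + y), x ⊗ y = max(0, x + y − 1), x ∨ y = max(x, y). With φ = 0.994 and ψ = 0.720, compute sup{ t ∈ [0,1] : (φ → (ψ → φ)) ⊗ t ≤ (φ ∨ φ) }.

0.994

ψ → φ = min(1, 1 − 0.720 + 0.994) = min(1, 1.274) = 1.000
φ → (ψ → φ) = min(1, 1 − 0.994 + 1.000) = min(1, 1.006) = 1.000
So the left factor is φ → (ψ → φ) = 1.000.
φ ∨ φ = max(0.994, 0.994) = 0.994
So the right-hand bound is φ ∨ φ = 0.994.
The residuum of the Łukasiewicz t-norm gives the supremum: min(1, 1 − 1.000 + 0.994).
1 − 1.000 + 0.994 = 0.994, so t = min(1, 0.994) = 0.994.
Check: 1.000 ⊗ 0.994 = max(0, 0.994) = 0.994 ≤ 0.994.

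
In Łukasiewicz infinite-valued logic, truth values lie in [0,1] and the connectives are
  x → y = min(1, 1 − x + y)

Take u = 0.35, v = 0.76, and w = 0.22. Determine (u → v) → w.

u → v = min(1, 1 − 0.35 + 0.76) = min(1, 1.41) = 1.00
(u → v) → w = min(1, 1 − 1.00 + 0.22) = min(1, 0.22) = 0.22

0.22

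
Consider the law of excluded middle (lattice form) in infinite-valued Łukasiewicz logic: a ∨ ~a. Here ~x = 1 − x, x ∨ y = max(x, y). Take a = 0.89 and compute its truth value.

~a = 1 − 0.89 = 0.11
a ∨ ~a = max(0.89, 0.11) = 0.89
(The value 0.89 < 1 shows this instance is not satisfied; not a Ł∞-tautology — its value is max(a, 1−a).)

0.89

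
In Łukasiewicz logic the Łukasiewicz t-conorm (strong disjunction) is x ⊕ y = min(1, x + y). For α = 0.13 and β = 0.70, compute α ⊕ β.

α ⊕ β = min(1, 0.13 + 0.70) = min(1, 0.83) = 0.83
For comparison, the Gödel t-conorm max(x, y) would give 0.70.

0.83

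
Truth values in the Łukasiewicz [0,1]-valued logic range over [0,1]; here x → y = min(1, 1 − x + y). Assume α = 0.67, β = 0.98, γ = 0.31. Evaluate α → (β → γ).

0.66

β → γ = min(1, 1 − 0.98 + 0.31) = min(1, 0.33) = 0.33
α → (β → γ) = min(1, 1 − 0.67 + 0.33) = min(1, 0.66) = 0.66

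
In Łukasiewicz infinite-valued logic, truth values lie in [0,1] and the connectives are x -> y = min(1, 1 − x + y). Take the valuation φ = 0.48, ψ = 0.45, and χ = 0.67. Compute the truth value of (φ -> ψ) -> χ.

φ -> ψ = min(1, 1 − 0.48 + 0.45) = min(1, 0.97) = 0.97
(φ -> ψ) -> χ = min(1, 1 − 0.97 + 0.67) = min(1, 0.70) = 0.70

0.70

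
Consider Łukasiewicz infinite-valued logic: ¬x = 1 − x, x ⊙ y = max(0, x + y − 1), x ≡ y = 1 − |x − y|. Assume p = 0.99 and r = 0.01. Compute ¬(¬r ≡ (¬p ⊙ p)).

¬r = 1 − 0.01 = 0.99
¬p = 1 − 0.99 = 0.01
¬p ⊙ p = max(0, 0.01 + 0.99 − 1) = max(0, 0.00) = 0.00
¬r ≡ (¬p ⊙ p) = 1 − |0.99 − 0.00| = 1 − 0.99 = 0.01
¬(¬r ≡ (¬p ⊙ p)) = 1 − 0.01 = 0.99

0.99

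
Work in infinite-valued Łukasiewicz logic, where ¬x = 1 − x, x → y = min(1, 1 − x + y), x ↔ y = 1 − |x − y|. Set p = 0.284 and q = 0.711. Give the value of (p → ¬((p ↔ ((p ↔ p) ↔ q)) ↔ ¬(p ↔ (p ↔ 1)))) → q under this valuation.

0.711

p ↔ p = 1 − |0.284 − 0.284| = 1 − 0.000 = 1.000
(p ↔ p) ↔ q = 1 − |1.000 − 0.711| = 1 − 0.289 = 0.711
p ↔ ((p ↔ p) ↔ q) = 1 − |0.284 − 0.711| = 1 − 0.427 = 0.573
p ↔ 1 = 1 − |0.284 − 1.000| = 1 − 0.716 = 0.284
p ↔ (p ↔ 1) = 1 − |0.284 − 0.284| = 1 − 0.000 = 1.000
¬(p ↔ (p ↔ 1)) = 1 − 1.000 = 0.000
(p ↔ ((p ↔ p) ↔ q)) ↔ ¬(p ↔ (p ↔ 1)) = 1 − |0.573 − 0.000| = 1 − 0.573 = 0.427
¬((p ↔ ((p ↔ p) ↔ q)) ↔ ¬(p ↔ (p ↔ 1))) = 1 − 0.427 = 0.573
p → ¬((p ↔ ((p ↔ p) ↔ q)) ↔ ¬(p ↔ (p ↔ 1))) = min(1, 1 − 0.284 + 0.573) = min(1, 1.289) = 1.000
(p → ¬((p ↔ ((p ↔ p) ↔ q)) ↔ ¬(p ↔ (p ↔ 1)))) → q = min(1, 1 − 1.000 + 0.711) = min(1, 0.711) = 0.711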